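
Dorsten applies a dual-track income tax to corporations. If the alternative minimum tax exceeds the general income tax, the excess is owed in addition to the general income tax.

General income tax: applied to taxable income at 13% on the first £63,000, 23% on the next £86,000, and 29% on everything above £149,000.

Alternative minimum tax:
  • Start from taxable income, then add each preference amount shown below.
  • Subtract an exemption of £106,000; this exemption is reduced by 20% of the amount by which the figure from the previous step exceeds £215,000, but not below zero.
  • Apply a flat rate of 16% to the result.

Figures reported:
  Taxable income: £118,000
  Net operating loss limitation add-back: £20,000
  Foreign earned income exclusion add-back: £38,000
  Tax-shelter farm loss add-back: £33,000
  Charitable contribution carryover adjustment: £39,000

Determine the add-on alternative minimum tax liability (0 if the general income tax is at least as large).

£2,936

General income tax:
  £63,000 × 13% = £8,190
  £55,000 × 23% = £12,650
  → £20,840

Alternative minimum tax:
  Adjusted income: £118,000 + £20,000 + £38,000 + £33,000 + £39,000 = £248,000
  Exemption: £106,000 − 20% × (£248,000 − £215,000) = £106,000 − £6,600 = £99,400
  Base: £248,000 − £99,400 = £148,600
  £148,600 × 16% = £23,776

Excess of alternative minimum tax over general income tax: £23,776 − £20,840 = £2,936.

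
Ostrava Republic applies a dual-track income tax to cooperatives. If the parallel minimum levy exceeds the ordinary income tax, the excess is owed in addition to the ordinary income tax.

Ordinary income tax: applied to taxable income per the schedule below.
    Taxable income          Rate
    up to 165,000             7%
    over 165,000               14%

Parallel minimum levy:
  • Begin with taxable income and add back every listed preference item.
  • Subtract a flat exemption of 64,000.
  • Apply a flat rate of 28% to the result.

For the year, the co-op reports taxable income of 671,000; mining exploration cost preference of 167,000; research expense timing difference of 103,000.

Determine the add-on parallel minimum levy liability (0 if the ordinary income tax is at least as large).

Parallel minimum levy:
  Adjusted income: 671,000 + 167,000 + 103,000 = 941,000
  Less exemption 64,000 → base 877,000
  877,000 × 28% = 245,560

Ordinary income tax:
  165,000 × 7% = 11,550
  506,000 × 14% = 70,840
  → 82,390

Excess of parallel minimum levy over ordinary income tax: 245,560 − 82,390 = 163,170.

163,170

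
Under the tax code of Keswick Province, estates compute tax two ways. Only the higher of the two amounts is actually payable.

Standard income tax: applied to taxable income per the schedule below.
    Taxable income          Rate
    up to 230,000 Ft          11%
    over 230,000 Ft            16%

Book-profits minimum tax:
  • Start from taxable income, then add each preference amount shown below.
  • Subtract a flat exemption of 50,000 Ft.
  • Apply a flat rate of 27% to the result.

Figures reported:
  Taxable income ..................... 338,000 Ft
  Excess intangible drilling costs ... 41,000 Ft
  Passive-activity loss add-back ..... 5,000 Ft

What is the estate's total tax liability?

Standard income tax:
  230,000 Ft × 11% = 25,300 Ft
  108,000 Ft × 16% = 17,280 Ft
  → 42,580 Ft

Book-profits minimum tax:
  Adjusted income: 338,000 Ft + 41,000 Ft + 5,000 Ft = 384,000 Ft
  Less exemption 50,000 Ft → base 334,000 Ft
  334,000 Ft × 27% = 90,180 Ft

90,180 Ft > 42,580 Ft, so the book-profits minimum tax is the binding amount.

90,180 Ft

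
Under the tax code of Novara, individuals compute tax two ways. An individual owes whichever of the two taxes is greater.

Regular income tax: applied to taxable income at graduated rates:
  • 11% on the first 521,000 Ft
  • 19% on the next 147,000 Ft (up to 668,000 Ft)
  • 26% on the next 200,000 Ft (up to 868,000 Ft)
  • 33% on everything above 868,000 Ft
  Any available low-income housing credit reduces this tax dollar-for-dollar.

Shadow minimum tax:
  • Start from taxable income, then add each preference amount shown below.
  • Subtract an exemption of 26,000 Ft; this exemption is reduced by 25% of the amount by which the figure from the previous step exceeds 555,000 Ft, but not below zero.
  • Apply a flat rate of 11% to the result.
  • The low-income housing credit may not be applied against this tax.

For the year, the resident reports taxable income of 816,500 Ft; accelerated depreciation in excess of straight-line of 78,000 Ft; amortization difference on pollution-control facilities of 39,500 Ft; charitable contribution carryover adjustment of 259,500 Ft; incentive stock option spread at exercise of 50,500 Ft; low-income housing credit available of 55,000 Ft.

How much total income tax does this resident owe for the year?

Shadow minimum tax:
  Adjusted income: 816,500 Ft + 78,000 Ft + 39,500 Ft + 259,500 Ft + 50,500 Ft = 1,244,000 Ft
  Exemption: 25% × (1,244,000 Ft − 555,000 Ft) = 172,250 Ft ≥ 26,000 Ft, so the exemption is fully phased out
  Base: 1,244,000 Ft − 0 Ft = 1,244,000 Ft
  1,244,000 Ft × 11% = 136,840 Ft

Regular income tax:
  521,000 Ft × 11% = 57,310 Ft
  147,000 Ft × 19% = 27,930 Ft
  148,500 Ft × 26% = 38,610 Ft
  → 123,850 Ft
  Less low-income housing credit 55,000 Ft → 68,850 Ft

136,840 Ft > 68,850 Ft, so the shadow minimum tax is the binding amount.

136,840 Ft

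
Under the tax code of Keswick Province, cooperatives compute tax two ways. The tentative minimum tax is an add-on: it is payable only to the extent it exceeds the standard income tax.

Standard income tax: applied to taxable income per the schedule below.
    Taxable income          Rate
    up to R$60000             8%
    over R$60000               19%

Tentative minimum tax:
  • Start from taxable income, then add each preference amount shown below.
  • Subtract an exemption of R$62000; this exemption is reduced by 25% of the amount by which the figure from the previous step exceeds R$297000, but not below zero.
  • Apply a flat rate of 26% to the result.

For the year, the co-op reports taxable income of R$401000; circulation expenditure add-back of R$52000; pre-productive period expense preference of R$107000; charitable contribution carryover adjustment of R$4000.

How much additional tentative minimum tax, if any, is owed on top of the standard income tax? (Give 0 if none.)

Tentative minimum tax:
  Adjusted income: R$401000 + R$52000 + R$107000 + R$4000 = R$564000
  Exemption: 25% × (R$564000 − R$297000) = R$66750 ≥ R$62000, so the exemption is fully phased out
  Base: R$564000 − R$0 = R$564000
  R$564000 × 26% = R$146640

Standard income tax:
  R$60000 × 8% = R$4800
  R$341000 × 19% = R$64790
  → R$69590

Excess of tentative minimum tax over standard income tax: R$146640 − R$69590 = R$77050.

R$77050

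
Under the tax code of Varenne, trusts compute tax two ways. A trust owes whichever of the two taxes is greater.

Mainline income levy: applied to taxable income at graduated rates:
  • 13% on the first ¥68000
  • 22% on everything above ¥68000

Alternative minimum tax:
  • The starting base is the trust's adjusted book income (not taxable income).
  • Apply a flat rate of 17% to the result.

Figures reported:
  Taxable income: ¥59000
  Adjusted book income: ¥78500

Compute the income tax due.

Mainline income levy:
  ¥59000 × 13% = ¥7670

Alternative minimum tax:
  Base (adjusted book income): ¥78500
  ¥78500 × 17% = ¥13345

¥13345 > ¥7670, so the alternative minimum tax is the binding amount.

¥13345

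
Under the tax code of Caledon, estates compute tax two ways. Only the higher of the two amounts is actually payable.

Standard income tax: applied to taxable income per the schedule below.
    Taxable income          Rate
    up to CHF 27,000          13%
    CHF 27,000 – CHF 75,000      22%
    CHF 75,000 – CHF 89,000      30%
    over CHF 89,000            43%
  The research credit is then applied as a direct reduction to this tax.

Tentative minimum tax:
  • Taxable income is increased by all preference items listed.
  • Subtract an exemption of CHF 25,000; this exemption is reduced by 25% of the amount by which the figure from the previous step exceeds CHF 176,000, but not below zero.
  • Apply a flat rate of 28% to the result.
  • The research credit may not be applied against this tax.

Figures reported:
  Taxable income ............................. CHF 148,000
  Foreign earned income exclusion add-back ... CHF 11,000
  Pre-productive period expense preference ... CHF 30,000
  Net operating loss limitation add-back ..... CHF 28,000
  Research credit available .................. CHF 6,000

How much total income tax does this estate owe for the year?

Standard income tax:
  CHF 27,000 × 13% = CHF 3,510
  CHF 48,000 × 22% = CHF 10,560
  CHF 14,000 × 30% = CHF 4,200
  CHF 59,000 × 43% = CHF 25,370
  → CHF 43,640
  Less research credit CHF 6,000 → CHF 37,640

Tentative minimum tax:
  Adjusted income: CHF 148,000 + CHF 11,000 + CHF 30,000 + CHF 28,000 = CHF 217,000
  Exemption: CHF 25,000 − 25% × (CHF 217,000 − CHF 176,000) = CHF 25,000 − CHF 10,250 = CHF 14,750
  Base: CHF 217,000 − CHF 14,750 = CHF 202,250
  CHF 202,250 × 28% = CHF 56,630

CHF 56,630 > CHF 37,640, so the tentative minimum tax is the binding amount.

CHF 56,630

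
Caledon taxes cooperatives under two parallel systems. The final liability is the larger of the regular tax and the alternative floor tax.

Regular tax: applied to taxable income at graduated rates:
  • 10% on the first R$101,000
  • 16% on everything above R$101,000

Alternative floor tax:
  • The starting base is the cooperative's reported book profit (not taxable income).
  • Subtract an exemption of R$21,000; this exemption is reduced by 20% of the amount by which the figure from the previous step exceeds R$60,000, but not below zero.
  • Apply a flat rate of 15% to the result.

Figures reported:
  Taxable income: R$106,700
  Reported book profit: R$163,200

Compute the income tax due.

Regular tax:
  R$101,000 × 10% = R$10,100
  R$5,700 × 16% = R$912
  → R$11,012

Alternative floor tax:
  Base (reported book profit): R$163,200
  Exemption: R$21,000 − 20% × (R$163,200 − R$60,000) = R$21,000 − R$20,640 = R$360
  Base: R$163,200 − R$360 = R$162,840
  R$162,840 × 15% = R$24,426

R$24,426 > R$11,012, so the alternative floor tax is the binding amount.

R$24,426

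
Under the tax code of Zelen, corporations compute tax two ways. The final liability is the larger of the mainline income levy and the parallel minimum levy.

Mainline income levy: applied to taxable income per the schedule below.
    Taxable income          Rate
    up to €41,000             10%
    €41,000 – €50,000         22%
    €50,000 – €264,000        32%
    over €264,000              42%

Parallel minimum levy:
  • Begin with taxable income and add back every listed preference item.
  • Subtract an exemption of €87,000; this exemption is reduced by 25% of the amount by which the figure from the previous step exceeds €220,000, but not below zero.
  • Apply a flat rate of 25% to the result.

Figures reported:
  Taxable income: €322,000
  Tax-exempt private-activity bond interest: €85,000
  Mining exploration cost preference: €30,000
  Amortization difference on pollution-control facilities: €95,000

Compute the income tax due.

€130,750

Mainline income levy:
  €41,000 × 10% = €4,100
  €9,000 × 22% = €1,980
  €214,000 × 32% = €68,480
  €58,000 × 42% = €24,360
  → €98,920

Parallel minimum levy:
  Adjusted income: €322,000 + €85,000 + €30,000 + €95,000 = €532,000
  Exemption: €87,000 − 25% × (€532,000 − €220,000) = €87,000 − €78,000 = €9,000
  Base: €532,000 − €9,000 = €523,000
  €523,000 × 25% = €130,750

€130,750 > €98,920, so the parallel minimum levy is the binding amount.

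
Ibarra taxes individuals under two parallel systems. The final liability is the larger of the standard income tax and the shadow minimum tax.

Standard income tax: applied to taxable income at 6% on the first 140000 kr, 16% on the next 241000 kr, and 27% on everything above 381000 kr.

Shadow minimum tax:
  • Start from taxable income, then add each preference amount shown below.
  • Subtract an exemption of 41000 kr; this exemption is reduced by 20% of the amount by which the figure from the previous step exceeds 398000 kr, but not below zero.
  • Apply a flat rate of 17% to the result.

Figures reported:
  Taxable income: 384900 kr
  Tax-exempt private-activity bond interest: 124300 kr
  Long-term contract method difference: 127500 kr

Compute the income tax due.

Shadow minimum tax:
  Adjusted income: 384900 kr + 124300 kr + 127500 kr = 636700 kr
  Exemption: 20% × (636700 kr − 398000 kr) = 47740 kr ≥ 41000 kr, so the exemption is fully phased out
  Base: 636700 kr − 0 kr = 636700 kr
  636700 kr × 17% = 108239 kr

Standard income tax:
  140000 kr × 6% = 8400 kr
  241000 kr × 16% = 38560 kr
  3900 kr × 27% = 1053 kr
  → 48013 kr

108239 kr > 48013 kr, so the shadow minimum tax is the binding amount.

108239 kr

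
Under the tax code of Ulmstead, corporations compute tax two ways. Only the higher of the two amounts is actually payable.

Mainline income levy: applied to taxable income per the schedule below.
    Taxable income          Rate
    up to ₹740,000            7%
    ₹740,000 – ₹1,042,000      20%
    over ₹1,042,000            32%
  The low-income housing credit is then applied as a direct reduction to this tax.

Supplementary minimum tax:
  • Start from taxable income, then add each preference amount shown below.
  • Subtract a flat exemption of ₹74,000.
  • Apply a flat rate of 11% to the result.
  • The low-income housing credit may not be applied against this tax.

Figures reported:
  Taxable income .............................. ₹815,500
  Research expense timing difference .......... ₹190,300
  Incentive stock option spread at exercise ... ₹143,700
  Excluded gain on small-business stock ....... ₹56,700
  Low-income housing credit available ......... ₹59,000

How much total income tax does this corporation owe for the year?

Mainline income levy:
  ₹740,000 × 7% = ₹51,800
  ₹75,500 × 20% = ₹15,100
  → ₹66,900
  Less low-income housing credit ₹59,000 → ₹7,900

Supplementary minimum tax:
  Adjusted income: ₹815,500 + ₹190,300 + ₹143,700 + ₹56,700 = ₹1,206,200
  Less exemption ₹74,000 → base ₹1,132,200
  ₹1,132,200 × 11% = ₹124,542

₹124,542 > ₹7,900, so the supplementary minimum tax is the binding amount.

₹124,542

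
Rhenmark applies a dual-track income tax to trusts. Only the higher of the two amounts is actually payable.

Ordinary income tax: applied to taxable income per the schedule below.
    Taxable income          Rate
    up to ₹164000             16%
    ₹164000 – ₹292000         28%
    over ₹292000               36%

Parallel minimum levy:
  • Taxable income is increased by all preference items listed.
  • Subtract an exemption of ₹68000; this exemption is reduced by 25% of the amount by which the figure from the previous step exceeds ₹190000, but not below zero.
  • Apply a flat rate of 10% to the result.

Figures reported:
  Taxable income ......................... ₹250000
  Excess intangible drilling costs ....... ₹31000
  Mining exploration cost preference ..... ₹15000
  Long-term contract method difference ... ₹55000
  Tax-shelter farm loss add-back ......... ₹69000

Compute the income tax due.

₹50320

Ordinary income tax:
  ₹164000 × 16% = ₹26240
  ₹86000 × 28% = ₹24080
  → ₹50320

Parallel minimum levy:
  Adjusted income: ₹250000 + ₹31000 + ₹15000 + ₹55000 + ₹69000 = ₹420000
  Exemption: ₹68000 − 25% × (₹420000 − ₹190000) = ₹68000 − ₹57500 = ₹10500
  Base: ₹420000 − ₹10500 = ₹409500
  ₹409500 × 10% = ₹40950

₹50320 > ₹40950, so the ordinary income tax governs.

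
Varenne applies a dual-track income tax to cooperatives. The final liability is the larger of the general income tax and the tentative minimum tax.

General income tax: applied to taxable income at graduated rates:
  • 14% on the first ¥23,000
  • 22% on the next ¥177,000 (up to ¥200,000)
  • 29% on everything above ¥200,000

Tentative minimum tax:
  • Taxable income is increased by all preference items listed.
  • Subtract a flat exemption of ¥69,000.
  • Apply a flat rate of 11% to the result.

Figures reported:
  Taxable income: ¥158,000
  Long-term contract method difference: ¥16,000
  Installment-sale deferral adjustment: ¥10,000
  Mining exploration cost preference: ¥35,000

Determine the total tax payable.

¥32,920

General income tax:
  ¥23,000 × 14% = ¥3,220
  ¥135,000 × 22% = ¥29,700
  → ¥32,920

Tentative minimum tax:
  Adjusted income: ¥158,000 + ¥16,000 + ¥10,000 + ¥35,000 = ¥219,000
  Less exemption ¥69,000 → base ¥150,000
  ¥150,000 × 11% = ¥16,500

¥32,920 > ¥16,500, so the general income tax governs.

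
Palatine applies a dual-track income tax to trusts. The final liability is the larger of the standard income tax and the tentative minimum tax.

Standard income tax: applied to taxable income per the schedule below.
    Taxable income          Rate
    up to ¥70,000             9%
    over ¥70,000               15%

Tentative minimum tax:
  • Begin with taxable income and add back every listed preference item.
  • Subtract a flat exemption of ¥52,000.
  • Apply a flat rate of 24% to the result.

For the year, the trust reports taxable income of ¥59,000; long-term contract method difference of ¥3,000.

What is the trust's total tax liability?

¥5,310

Tentative minimum tax:
  Adjusted income: ¥59,000 + ¥3,000 = ¥62,000
  Less exemption ¥52,000 → base ¥10,000
  ¥10,000 × 24% = ¥2,400

Standard income tax:
  ¥59,000 × 9% = ¥5,310

¥5,310 > ¥2,400, so the standard income tax governs.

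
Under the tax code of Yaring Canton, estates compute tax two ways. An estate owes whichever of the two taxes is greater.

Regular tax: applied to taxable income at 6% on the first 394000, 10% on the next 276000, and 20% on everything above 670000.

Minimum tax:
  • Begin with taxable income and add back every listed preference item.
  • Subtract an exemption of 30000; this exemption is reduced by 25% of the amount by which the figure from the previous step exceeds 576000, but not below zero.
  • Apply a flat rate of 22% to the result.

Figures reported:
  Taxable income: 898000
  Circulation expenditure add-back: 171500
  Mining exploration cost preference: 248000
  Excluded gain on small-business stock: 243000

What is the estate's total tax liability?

Minimum tax:
  Adjusted income: 898000 + 171500 + 248000 + 243000 = 1560500
  Exemption: 25% × (1560500 − 576000) = 246125 ≥ 30000, so the exemption is fully phased out
  Base: 1560500 − 0 = 1560500
  1560500 × 22% = 343310

Regular tax:
  394000 × 6% = 23640
  276000 × 10% = 27600
  228000 × 20% = 45600
  → 96840

343310 > 96840, so the minimum tax is the binding amount.

343310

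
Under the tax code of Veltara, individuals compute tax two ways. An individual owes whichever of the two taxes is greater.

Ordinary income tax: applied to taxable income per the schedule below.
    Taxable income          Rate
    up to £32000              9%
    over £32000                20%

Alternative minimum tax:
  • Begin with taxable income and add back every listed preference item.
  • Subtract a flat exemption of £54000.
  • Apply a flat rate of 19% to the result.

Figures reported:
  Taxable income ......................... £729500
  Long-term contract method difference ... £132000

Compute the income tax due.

Ordinary income tax:
  £32000 × 9% = £2880
  £697500 × 20% = £139500
  → £142380

Alternative minimum tax:
  Adjusted income: £729500 + £132000 = £861500
  Less exemption £54000 → base £807500
  £807500 × 19% = £153425

£153425 > £142380, so the alternative minimum tax is the binding amount.

£153425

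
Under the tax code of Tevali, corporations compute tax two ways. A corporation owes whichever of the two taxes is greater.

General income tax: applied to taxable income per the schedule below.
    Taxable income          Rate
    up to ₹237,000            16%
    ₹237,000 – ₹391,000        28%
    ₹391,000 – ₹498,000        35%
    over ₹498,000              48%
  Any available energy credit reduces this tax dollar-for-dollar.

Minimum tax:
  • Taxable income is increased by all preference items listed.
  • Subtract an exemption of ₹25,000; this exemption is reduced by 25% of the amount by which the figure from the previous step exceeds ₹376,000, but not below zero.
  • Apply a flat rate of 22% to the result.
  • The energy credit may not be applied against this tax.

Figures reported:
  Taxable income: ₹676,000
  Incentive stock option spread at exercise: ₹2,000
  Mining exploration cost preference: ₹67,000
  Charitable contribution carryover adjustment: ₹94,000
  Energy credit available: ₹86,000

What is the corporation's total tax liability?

₹184,580

Minimum tax:
  Adjusted income: ₹676,000 + ₹2,000 + ₹67,000 + ₹94,000 = ₹839,000
  Exemption: 25% × (₹839,000 − ₹376,000) = ₹115,750 ≥ ₹25,000, so the exemption is fully phased out
  Base: ₹839,000 − ₹0 = ₹839,000
  ₹839,000 × 22% = ₹184,580

General income tax:
  ₹237,000 × 16% = ₹37,920
  ₹154,000 × 28% = ₹43,120
  ₹107,000 × 35% = ₹37,450
  ₹178,000 × 48% = ₹85,440
  → ₹203,930
  Less energy credit ₹86,000 → ₹117,930

₹184,580 > ₹117,930, so the minimum tax is the binding amount.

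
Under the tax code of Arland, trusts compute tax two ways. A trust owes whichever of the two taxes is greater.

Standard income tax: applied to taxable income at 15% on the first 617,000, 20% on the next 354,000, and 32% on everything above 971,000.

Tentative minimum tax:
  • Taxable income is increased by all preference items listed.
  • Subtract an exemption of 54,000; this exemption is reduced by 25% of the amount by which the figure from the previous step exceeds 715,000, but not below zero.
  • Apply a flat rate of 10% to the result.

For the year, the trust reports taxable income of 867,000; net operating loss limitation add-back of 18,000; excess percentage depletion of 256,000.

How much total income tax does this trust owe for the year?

142,550

Tentative minimum tax:
  Adjusted income: 867,000 + 18,000 + 256,000 = 1,141,000
  Exemption: 25% × (1,141,000 − 715,000) = 106,500 ≥ 54,000, so the exemption is fully phased out
  Base: 1,141,000 − 0 = 1,141,000
  1,141,000 × 10% = 114,100

Standard income tax:
  617,000 × 15% = 92,550
  250,000 × 20% = 50,000
  → 142,550

142,550 > 114,100, so the standard income tax governs.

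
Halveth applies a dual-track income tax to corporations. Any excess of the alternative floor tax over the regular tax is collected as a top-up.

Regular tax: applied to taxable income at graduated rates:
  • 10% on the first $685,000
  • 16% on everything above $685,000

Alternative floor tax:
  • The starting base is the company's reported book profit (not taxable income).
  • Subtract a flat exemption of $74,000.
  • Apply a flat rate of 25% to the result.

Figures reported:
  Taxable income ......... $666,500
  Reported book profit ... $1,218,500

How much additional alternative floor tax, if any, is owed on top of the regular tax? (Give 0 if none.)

$219,475

Regular tax:
  $666,500 × 10% = $66,650

Alternative floor tax:
  Base (reported book profit): $1,218,500
  Less exemption $74,000 → base $1,144,500
  $1,144,500 × 25% = $286,125

Excess of alternative floor tax over regular tax: $286,125 − $66,650 = $219,475.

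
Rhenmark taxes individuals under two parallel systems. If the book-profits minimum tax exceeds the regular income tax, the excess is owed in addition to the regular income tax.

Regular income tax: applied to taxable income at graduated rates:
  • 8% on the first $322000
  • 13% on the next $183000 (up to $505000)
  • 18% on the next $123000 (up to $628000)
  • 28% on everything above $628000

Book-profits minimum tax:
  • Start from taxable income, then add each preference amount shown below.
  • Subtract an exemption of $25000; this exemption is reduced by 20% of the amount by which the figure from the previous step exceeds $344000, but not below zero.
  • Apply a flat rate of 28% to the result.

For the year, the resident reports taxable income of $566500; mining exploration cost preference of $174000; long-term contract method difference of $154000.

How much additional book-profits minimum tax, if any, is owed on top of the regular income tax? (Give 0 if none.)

Regular income tax:
  $322000 × 8% = $25760
  $183000 × 13% = $23790
  $61500 × 18% = $11070
  → $60620

Book-profits minimum tax:
  Adjusted income: $566500 + $174000 + $154000 = $894500
  Exemption: 20% × ($894500 − $344000) = $110100 ≥ $25000, so the exemption is fully phased out
  Base: $894500 − $0 = $894500
  $894500 × 28% = $250460

Excess of book-profits minimum tax over regular income tax: $250460 − $60620 = $189840.

$189840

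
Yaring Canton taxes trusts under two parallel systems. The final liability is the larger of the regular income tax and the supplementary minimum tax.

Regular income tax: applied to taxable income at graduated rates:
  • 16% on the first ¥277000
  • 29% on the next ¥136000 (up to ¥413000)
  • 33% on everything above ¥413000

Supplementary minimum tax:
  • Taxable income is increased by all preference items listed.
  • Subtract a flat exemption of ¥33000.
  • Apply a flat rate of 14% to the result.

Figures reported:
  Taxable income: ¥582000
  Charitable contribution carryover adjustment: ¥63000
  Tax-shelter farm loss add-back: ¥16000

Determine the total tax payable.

Supplementary minimum tax:
  Adjusted income: ¥582000 + ¥63000 + ¥16000 = ¥661000
  Less exemption ¥33000 → base ¥628000
  ¥628000 × 14% = ¥87920

Regular income tax:
  ¥277000 × 16% = ¥44320
  ¥136000 × 29% = ¥39440
  ¥169000 × 33% = ¥55770
  → ¥139530

¥139530 > ¥87920, so the regular income tax governs.

¥139530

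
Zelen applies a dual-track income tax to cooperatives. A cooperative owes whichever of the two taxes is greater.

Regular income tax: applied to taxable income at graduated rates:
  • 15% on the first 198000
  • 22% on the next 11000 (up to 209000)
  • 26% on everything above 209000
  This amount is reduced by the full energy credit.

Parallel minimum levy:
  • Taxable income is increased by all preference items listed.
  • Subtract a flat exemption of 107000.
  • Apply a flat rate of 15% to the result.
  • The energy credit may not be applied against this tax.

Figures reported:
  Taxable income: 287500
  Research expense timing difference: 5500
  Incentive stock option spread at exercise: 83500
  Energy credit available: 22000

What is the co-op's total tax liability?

40425

Parallel minimum levy:
  Adjusted income: 287500 + 5500 + 83500 = 376500
  Less exemption 107000 → base 269500
  269500 × 15% = 40425

Regular income tax:
  198000 × 15% = 29700
  11000 × 22% = 2420
  78500 × 26% = 20410
  → 52530
  Less energy credit 22000 → 30530

40425 > 30530, so the parallel minimum levy is the binding amount.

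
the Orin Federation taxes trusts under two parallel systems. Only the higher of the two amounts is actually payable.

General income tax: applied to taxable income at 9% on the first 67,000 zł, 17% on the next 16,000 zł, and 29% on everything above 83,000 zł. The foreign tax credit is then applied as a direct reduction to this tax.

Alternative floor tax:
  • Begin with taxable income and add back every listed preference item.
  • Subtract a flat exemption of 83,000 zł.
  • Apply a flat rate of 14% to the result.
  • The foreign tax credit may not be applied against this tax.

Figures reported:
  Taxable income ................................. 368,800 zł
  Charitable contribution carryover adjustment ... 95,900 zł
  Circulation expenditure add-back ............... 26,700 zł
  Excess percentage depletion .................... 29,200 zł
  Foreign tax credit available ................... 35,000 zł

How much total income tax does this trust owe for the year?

61,264 zł

Alternative floor tax:
  Adjusted income: 368,800 zł + 95,900 zł + 26,700 zł + 29,200 zł = 520,600 zł
  Less exemption 83,000 zł → base 437,600 zł
  437,600 zł × 14% = 61,264 zł

General income tax:
  67,000 zł × 9% = 6,030 zł
  16,000 zł × 17% = 2,720 zł
  285,800 zł × 29% = 82,882 zł
  → 91,632 zł
  Less foreign tax credit 35,000 zł → 56,632 zł

61,264 zł > 56,632 zł, so the alternative floor tax is the binding amount.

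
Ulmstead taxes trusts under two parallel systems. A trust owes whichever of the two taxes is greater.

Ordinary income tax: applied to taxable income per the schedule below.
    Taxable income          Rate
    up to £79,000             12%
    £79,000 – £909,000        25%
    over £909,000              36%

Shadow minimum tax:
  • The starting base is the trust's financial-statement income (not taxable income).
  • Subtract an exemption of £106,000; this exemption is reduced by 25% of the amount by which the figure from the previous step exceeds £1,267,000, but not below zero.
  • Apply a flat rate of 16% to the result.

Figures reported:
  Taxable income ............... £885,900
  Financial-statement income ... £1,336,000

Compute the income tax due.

Shadow minimum tax:
  Base (financial-statement income): £1,336,000
  Exemption: £106,000 − 25% × (£1,336,000 − £1,267,000) = £106,000 − £17,250 = £88,750
  Base: £1,336,000 − £88,750 = £1,247,250
  £1,247,250 × 16% = £199,560

Ordinary income tax:
  £79,000 × 12% = £9,480
  £806,900 × 25% = £201,725
  → £211,205

£211,205 > £199,560, so the ordinary income tax governs.

£211,205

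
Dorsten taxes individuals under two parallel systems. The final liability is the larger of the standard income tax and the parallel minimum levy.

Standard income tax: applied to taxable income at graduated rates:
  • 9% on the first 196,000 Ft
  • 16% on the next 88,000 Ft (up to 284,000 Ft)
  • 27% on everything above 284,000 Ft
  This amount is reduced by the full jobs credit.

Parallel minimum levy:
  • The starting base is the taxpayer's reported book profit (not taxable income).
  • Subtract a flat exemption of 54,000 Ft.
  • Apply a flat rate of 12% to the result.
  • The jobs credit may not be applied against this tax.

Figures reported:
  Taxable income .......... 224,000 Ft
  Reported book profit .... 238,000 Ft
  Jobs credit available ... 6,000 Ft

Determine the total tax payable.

22,080 Ft

Parallel minimum levy:
  Base (reported book profit): 238,000 Ft
  Less exemption 54,000 Ft → base 184,000 Ft
  184,000 Ft × 12% = 22,080 Ft

Standard income tax:
  196,000 Ft × 9% = 17,640 Ft
  28,000 Ft × 16% = 4,480 Ft
  → 22,120 Ft
  Less jobs credit 6,000 Ft → 16,120 Ft

22,080 Ft > 16,120 Ft, so the parallel minimum levy is the binding amount.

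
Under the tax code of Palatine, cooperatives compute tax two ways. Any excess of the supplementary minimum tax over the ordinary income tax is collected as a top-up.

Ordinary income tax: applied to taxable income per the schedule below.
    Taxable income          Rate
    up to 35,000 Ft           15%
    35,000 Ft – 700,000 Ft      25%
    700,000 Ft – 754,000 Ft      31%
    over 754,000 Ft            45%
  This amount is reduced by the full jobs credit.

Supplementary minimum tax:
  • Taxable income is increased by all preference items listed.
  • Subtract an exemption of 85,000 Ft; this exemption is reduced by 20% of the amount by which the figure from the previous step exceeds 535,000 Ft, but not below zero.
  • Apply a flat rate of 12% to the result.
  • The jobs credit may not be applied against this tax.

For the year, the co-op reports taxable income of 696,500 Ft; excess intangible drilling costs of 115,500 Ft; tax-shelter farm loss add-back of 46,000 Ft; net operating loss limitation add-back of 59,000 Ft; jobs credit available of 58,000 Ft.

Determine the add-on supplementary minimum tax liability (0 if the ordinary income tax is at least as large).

Ordinary income tax:
  35,000 Ft × 15% = 5,250 Ft
  661,500 Ft × 25% = 165,375 Ft
  → 170,625 Ft
  Less jobs credit 58,000 Ft → 112,625 Ft

Supplementary minimum tax:
  Adjusted income: 696,500 Ft + 115,500 Ft + 46,000 Ft + 59,000 Ft = 917,000 Ft
  Exemption: 85,000 Ft − 20% × (917,000 Ft − 535,000 Ft) = 85,000 Ft − 76,400 Ft = 8,600 Ft
  Base: 917,000 Ft − 8,600 Ft = 908,400 Ft
  908,400 Ft × 12% = 109,008 Ft

109,008 Ft ≤ 112,625 Ft, so no add-on is due.

0 Ft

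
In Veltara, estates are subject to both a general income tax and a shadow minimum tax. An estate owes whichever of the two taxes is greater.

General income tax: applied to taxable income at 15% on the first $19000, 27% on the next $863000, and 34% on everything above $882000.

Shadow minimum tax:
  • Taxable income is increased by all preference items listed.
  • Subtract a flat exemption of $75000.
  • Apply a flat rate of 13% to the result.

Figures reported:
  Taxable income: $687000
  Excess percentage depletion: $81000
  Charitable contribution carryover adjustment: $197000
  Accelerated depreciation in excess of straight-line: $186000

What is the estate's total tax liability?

$183210

Shadow minimum tax:
  Adjusted income: $687000 + $81000 + $197000 + $186000 = $1151000
  Less exemption $75000 → base $1076000
  $1076000 × 13% = $139880

General income tax:
  $19000 × 15% = $2850
  $668000 × 27% = $180360
  → $183210

$183210 > $139880, so the general income tax governs.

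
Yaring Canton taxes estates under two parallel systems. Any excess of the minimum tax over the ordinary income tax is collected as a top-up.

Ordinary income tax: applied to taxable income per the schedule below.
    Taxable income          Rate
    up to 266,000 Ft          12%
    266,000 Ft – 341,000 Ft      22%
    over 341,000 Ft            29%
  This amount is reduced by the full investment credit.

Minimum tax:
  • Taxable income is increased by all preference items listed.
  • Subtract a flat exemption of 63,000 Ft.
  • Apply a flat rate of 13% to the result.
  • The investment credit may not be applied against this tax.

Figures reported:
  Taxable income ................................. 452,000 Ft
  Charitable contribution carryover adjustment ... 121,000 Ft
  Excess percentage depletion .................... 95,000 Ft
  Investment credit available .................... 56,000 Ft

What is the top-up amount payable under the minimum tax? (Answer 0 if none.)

Ordinary income tax:
  266,000 Ft × 12% = 31,920 Ft
  75,000 Ft × 22% = 16,500 Ft
  111,000 Ft × 29% = 32,190 Ft
  → 80,610 Ft
  Less investment credit 56,000 Ft → 24,610 Ft

Minimum tax:
  Adjusted income: 452,000 Ft + 121,000 Ft + 95,000 Ft = 668,000 Ft
  Less exemption 63,000 Ft → base 605,000 Ft
  605,000 Ft × 13% = 78,650 Ft

Excess of minimum tax over ordinary income tax: 78,650 Ft − 24,610 Ft = 54,040 Ft.

54,040 Ft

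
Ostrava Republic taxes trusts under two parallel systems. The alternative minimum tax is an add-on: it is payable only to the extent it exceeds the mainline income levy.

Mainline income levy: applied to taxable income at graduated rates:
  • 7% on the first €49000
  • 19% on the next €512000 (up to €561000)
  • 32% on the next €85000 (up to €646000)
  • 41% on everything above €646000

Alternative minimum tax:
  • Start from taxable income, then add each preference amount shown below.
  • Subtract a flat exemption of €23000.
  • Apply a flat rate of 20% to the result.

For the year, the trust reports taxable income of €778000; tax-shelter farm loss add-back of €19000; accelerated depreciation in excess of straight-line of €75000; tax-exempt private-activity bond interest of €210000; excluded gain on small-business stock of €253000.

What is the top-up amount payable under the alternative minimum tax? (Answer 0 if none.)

Alternative minimum tax:
  Adjusted income: €778000 + €19000 + €75000 + €210000 + €253000 = €1335000
  Less exemption €23000 → base €1312000
  €1312000 × 20% = €262400

Mainline income levy:
  €49000 × 7% = €3430
  €512000 × 19% = €97280
  €85000 × 32% = €27200
  €132000 × 41% = €54120
  → €182030

Excess of alternative minimum tax over mainline income levy: €262400 − €182030 = €80370.

€80370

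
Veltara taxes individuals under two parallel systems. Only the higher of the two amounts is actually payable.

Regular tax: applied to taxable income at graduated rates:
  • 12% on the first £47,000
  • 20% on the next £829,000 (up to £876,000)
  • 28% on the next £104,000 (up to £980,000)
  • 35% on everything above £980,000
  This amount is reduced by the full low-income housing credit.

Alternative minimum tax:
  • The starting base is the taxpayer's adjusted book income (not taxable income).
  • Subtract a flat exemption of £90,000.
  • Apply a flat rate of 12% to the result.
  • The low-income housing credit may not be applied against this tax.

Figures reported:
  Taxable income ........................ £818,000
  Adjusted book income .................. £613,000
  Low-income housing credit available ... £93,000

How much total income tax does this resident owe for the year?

£66,840

Regular tax:
  £47,000 × 12% = £5,640
  £771,000 × 20% = £154,200
  → £159,840
  Less low-income housing credit £93,000 → £66,840

Alternative minimum tax:
  Base (adjusted book income): £613,000
  Less exemption £90,000 → base £523,000
  £523,000 × 12% = £62,760

£66,840 > £62,760, so the regular tax governs.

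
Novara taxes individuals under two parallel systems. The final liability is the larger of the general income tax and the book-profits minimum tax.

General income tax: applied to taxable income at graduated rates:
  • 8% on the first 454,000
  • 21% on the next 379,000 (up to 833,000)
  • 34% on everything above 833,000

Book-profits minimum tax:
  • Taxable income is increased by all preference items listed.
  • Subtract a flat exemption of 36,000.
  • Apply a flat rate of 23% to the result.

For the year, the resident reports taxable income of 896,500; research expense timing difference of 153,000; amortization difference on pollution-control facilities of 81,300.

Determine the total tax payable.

251,804

Book-profits minimum tax:
  Adjusted income: 896,500 + 153,000 + 81,300 = 1,130,800
  Less exemption 36,000 → base 1,094,800
  1,094,800 × 23% = 251,804

General income tax:
  454,000 × 8% = 36,320
  379,000 × 21% = 79,590
  63,500 × 34% = 21,590
  → 137,500

251,804 > 137,500, so the book-profits minimum tax is the binding amount.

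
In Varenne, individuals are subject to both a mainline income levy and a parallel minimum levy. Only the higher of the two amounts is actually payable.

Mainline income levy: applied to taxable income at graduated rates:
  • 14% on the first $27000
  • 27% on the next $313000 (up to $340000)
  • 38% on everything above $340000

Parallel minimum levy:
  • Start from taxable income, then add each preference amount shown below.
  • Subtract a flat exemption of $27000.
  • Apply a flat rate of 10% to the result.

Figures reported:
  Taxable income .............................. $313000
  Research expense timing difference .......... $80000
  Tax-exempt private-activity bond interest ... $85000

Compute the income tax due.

$81000

Mainline income levy:
  $27000 × 14% = $3780
  $286000 × 27% = $77220
  → $81000

Parallel minimum levy:
  Adjusted income: $313000 + $80000 + $85000 = $478000
  Less exemption $27000 → base $451000
  $451000 × 10% = $45100

$81000 > $45100, so the mainline income levy governs.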